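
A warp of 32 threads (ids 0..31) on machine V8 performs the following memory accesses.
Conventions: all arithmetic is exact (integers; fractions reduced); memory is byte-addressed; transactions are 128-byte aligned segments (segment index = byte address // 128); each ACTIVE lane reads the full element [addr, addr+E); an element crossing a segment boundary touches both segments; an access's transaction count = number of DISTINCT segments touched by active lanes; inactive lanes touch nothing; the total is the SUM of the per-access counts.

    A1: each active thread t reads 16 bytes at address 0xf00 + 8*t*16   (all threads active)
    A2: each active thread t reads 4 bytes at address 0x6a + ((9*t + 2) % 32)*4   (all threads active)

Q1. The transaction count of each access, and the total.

A1: 32 transactions
A2: 2 transactions

Answer: 32,2; total 34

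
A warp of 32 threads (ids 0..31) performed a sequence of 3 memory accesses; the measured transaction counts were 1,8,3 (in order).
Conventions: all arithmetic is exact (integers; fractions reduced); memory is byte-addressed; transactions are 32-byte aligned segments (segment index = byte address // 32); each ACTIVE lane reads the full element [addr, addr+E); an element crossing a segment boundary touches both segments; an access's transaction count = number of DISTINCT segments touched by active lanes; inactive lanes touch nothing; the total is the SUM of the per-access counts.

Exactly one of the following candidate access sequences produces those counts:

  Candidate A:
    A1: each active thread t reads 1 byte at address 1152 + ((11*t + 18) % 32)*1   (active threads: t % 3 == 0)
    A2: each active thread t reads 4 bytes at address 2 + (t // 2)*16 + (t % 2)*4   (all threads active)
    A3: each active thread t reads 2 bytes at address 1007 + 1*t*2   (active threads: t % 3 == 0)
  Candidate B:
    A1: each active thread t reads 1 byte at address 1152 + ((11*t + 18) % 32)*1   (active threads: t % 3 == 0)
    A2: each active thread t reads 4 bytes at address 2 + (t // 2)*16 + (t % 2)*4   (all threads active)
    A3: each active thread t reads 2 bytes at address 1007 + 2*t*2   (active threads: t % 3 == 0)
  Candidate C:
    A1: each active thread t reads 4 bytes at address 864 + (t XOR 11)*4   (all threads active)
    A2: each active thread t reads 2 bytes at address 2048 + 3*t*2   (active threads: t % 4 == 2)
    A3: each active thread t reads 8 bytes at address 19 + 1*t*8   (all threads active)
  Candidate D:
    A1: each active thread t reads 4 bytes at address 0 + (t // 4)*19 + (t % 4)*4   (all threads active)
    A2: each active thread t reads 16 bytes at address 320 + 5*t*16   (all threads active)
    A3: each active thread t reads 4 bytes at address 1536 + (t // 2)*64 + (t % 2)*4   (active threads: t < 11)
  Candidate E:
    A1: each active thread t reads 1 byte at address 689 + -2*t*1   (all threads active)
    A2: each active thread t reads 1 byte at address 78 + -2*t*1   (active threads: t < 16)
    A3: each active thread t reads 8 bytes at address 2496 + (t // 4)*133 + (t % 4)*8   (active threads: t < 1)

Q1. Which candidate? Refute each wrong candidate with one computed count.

B: A3 gives 5 transactions, not 3
C: A1 gives 4 transactions, not 1
D: A1 gives 5 transactions, not 1
E: A1 gives 3 transactions, not 1
A: all counts match (1,8,3)

Answer: A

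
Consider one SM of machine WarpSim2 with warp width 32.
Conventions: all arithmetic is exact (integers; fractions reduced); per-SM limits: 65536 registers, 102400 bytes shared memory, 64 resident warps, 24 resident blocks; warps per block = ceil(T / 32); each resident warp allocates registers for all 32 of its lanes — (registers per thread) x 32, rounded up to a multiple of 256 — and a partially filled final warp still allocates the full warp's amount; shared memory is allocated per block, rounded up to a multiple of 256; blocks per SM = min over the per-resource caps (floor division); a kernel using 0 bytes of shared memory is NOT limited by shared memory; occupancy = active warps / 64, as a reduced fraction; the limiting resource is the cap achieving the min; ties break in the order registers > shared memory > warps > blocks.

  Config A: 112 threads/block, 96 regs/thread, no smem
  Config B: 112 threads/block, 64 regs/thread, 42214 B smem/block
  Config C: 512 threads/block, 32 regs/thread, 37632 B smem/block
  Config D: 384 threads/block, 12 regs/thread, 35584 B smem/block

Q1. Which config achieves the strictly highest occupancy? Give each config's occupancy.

occupancies: A 5/16, B 1/8, C 1/2, D 3/8

Answer: C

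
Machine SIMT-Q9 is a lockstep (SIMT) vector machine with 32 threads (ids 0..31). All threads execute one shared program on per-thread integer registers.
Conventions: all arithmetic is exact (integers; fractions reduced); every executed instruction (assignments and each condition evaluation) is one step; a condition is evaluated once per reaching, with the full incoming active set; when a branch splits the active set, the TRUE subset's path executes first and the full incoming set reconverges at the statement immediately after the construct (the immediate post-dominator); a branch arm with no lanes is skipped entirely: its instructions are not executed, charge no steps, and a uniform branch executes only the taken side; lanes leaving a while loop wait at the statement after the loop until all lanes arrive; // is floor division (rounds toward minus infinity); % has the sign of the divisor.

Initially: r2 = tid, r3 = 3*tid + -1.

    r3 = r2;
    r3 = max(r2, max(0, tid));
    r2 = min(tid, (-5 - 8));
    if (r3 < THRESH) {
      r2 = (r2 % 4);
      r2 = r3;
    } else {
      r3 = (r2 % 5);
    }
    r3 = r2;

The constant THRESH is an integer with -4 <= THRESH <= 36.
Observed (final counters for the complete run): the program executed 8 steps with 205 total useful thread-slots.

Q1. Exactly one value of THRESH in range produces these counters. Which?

Answer: THRESH = 13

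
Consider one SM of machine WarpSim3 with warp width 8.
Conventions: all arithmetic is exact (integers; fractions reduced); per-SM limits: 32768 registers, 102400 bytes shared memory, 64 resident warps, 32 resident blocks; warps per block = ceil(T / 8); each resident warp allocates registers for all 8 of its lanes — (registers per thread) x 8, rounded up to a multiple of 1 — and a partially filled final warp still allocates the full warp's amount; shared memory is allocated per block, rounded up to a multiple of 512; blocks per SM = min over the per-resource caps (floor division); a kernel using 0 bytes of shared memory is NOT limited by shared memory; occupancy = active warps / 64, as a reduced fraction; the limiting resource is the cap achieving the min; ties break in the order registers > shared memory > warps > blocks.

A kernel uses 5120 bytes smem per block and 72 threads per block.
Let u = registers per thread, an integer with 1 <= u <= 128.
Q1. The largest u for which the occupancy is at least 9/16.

Answer: u = 113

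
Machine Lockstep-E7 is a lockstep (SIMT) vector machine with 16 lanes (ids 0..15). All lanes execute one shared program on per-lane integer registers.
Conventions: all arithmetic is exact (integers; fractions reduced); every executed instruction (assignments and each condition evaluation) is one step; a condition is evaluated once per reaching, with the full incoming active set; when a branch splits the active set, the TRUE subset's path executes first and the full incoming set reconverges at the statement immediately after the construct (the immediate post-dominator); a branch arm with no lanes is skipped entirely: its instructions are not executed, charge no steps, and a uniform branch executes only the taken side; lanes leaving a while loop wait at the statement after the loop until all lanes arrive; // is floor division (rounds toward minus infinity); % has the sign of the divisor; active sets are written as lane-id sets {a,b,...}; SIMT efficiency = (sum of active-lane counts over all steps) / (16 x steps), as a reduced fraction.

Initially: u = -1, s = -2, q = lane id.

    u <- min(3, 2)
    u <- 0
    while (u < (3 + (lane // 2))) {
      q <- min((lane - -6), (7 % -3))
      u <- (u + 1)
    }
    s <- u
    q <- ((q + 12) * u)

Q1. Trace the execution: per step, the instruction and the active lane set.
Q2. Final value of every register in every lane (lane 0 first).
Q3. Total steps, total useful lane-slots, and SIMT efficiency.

step 0: u <- min(3, 2)               {0,1,2,3,4,5,6,7,8,9,10,11,12,13,14,15}
step 1: u <- 0                       {0,1,2,3,4,5,6,7,8,9,10,11,12,13,14,15}
step 2: eval (u < (3 + (lane // 2))) {0,1,2,3,4,5,6,7,8,9,10,11,12,13,14,15}
step 3: q <- min((lane - -6), (7 % -3)) {0,1,2,3,4,5,6,7,8,9,10,11,12,13,14,15}
step 4: u <- (u + 1)                 {0,1,2,3,4,5,6,7,8,9,10,11,12,13,14,15}
step 5: eval (u < (3 + (lane // 2))) {0,1,2,3,4,5,6,7,8,9,10,11,12,13,14,15}
step 6: q <- min((lane - -6), (7 % -3)) {0,1,2,3,4,5,6,7,8,9,10,11,12,13,14,15}
step 7: u <- (u + 1)                 {0,1,2,3,4,5,6,7,8,9,10,11,12,13,14,15}
step 8: eval (u < (3 + (lane // 2))) {0,1,2,3,4,5,6,7,8,9,10,11,12,13,14,15}
step 9: q <- min((lane - -6), (7 % -3)) {0,1,2,3,4,5,6,7,8,9,10,11,12,13,14,15}
step 10: u <- (u + 1)                 {0,1,2,3,4,5,6,7,8,9,10,11,12,13,14,15}
step 11: eval (u < (3 + (lane // 2))) {0,1,2,3,4,5,6,7,8,9,10,11,12,13,14,15}
step 12: q <- min((lane - -6), (7 % -3)) {2,3,4,5,6,7,8,9,10,11,12,13,14,15}
step 13: u <- (u + 1)                 {2,3,4,5,6,7,8,9,10,11,12,13,14,15}
step 14: eval (u < (3 + (lane // 2))) {2,3,4,5,6,7,8,9,10,11,12,13,14,15}
step 15: q <- min((lane - -6), (7 % -3)) {4,5,6,7,8,9,10,11,12,13,14,15}
step 16: u <- (u + 1)                 {4,5,6,7,8,9,10,11,12,13,14,15}
step 17: eval (u < (3 + (lane // 2))) {4,5,6,7,8,9,10,11,12,13,14,15}
step 18: q <- min((lane - -6), (7 % -3)) {6,7,8,9,10,11,12,13,14,15}
step 19: u <- (u + 1)                 {6,7,8,9,10,11,12,13,14,15}
step 20: eval (u < (3 + (lane // 2))) {6,7,8,9,10,11,12,13,14,15}
step 21: q <- min((lane - -6), (7 % -3)) {8,9,10,11,12,13,14,15}
step 22: u <- (u + 1)                 {8,9,10,11,12,13,14,15}
step 23: eval (u < (3 + (lane // 2))) {8,9,10,11,12,13,14,15}
step 24: q <- min((lane - -6), (7 % -3)) {10,11,12,13,14,15}
step 25: u <- (u + 1)                 {10,11,12,13,14,15}
step 26: eval (u < (3 + (lane // 2))) {10,11,12,13,14,15}
step 27: q <- min((lane - -6), (7 % -3)) {12,13,14,15}
step 28: u <- (u + 1)                 {12,13,14,15}
step 29: eval (u < (3 + (lane // 2))) {12,13,14,15}
step 30: q <- min((lane - -6), (7 % -3)) {14,15}
step 31: u <- (u + 1)                 {14,15}
step 32: eval (u < (3 + (lane // 2))) {14,15}
step 33: s <- u                       {0,1,2,3,4,5,6,7,8,9,10,11,12,13,14,15}
step 34: q <- ((q + 12) * u)          {0,1,2,3,4,5,6,7,8,9,10,11,12,13,14,15}

Answer: 35 steps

u: 3,3,4,4,5,5,6,6,7,7,8,8,9,9,10,10
s: 3,3,4,4,5,5,6,6,7,7,8,8,9,9,10,10
q: 30,30,40,40,50,50,60,60,70,70,80,80,90,90,100,100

steps = 35; useful = 392; efficiency = 392/560 = 7/10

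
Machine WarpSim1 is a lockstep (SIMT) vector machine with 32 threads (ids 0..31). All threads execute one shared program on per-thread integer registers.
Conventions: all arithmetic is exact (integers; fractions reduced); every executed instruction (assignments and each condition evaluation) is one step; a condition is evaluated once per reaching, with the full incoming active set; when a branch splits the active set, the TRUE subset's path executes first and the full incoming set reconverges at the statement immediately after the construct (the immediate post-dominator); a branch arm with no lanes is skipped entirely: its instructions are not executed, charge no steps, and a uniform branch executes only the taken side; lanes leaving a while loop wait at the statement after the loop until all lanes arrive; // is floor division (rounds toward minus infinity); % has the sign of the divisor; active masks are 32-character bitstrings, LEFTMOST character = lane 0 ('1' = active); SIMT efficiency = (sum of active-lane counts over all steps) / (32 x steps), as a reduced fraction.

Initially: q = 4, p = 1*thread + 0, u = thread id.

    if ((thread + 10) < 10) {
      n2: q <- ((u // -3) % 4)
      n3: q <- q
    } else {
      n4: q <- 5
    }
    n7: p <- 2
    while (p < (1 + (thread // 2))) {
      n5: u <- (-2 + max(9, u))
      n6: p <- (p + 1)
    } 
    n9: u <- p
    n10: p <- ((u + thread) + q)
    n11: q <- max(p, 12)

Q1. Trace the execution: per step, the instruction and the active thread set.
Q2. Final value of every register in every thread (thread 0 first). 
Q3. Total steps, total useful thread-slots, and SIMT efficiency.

step 0: eval ((thread + 10) < 10)    11111111111111111111111111111111
step 1: q <- 5                       11111111111111111111111111111111
step 2: p <- 2                       11111111111111111111111111111111
step 3: eval (p < (1 + (thread // 2))) 11111111111111111111111111111111
step 4: u <- (-2 + max(9, u))        00001111111111111111111111111111
step 5: p <- (p + 1)                 00001111111111111111111111111111
step 6: eval (p < (1 + (thread // 2))) 00001111111111111111111111111111
step 7: u <- (-2 + max(9, u))        00000011111111111111111111111111
step 8: p <- (p + 1)                 00000011111111111111111111111111
step 9: eval (p < (1 + (thread // 2))) 00000011111111111111111111111111
step 10: u <- (-2 + max(9, u))        00000000111111111111111111111111
step 11: p <- (p + 1)                 00000000111111111111111111111111
step 12: eval (p < (1 + (thread // 2))) 00000000111111111111111111111111
step 13: u <- (-2 + max(9, u))        00000000001111111111111111111111
step 14: p <- (p + 1)                 00000000001111111111111111111111
step 15: eval (p < (1 + (thread // 2))) 00000000001111111111111111111111
step 16: u <- (-2 + max(9, u))        00000000000011111111111111111111
step 17: p <- (p + 1)                 00000000000011111111111111111111
step 18: eval (p < (1 + (thread // 2))) 00000000000011111111111111111111
step 19: u <- (-2 + max(9, u))        00000000000000111111111111111111
step 20: p <- (p + 1)                 00000000000000111111111111111111
step 21: eval (p < (1 + (thread // 2))) 00000000000000111111111111111111
step 22: u <- (-2 + max(9, u))        00000000000000001111111111111111
step 23: p <- (p + 1)                 00000000000000001111111111111111
step 24: eval (p < (1 + (thread // 2))) 00000000000000001111111111111111
step 25: u <- (-2 + max(9, u))        00000000000000000011111111111111
step 26: p <- (p + 1)                 00000000000000000011111111111111
step 27: eval (p < (1 + (thread // 2))) 00000000000000000011111111111111
step 28: u <- (-2 + max(9, u))        00000000000000000000111111111111
step 29: p <- (p + 1)                 00000000000000000000111111111111
step 30: eval (p < (1 + (thread // 2))) 00000000000000000000111111111111
step 31: u <- (-2 + max(9, u))        00000000000000000000001111111111
step 32: p <- (p + 1)                 00000000000000000000001111111111
step 33: eval (p < (1 + (thread // 2))) 00000000000000000000001111111111
step 34: u <- (-2 + max(9, u))        00000000000000000000000011111111
step 35: p <- (p + 1)                 00000000000000000000000011111111
step 36: eval (p < (1 + (thread // 2))) 00000000000000000000000011111111
step 37: u <- (-2 + max(9, u))        00000000000000000000000000111111
step 38: p <- (p + 1)                 00000000000000000000000000111111
step 39: eval (p < (1 + (thread // 2))) 00000000000000000000000000111111
step 40: u <- (-2 + max(9, u))        00000000000000000000000000001111
step 41: p <- (p + 1)                 00000000000000000000000000001111
step 42: eval (p < (1 + (thread // 2))) 00000000000000000000000000001111
step 43: u <- (-2 + max(9, u))        00000000000000000000000000000011
step 44: p <- (p + 1)                 00000000000000000000000000000011
step 45: eval (p < (1 + (thread // 2))) 00000000000000000000000000000011
step 46: u <- p                       11111111111111111111111111111111
step 47: p <- ((u + thread) + q)      11111111111111111111111111111111
step 48: q <- max(p, 12)              11111111111111111111111111111111

Answer: 49 steps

q: 12,12,12,12,12,13,15,16,18,19,21,22,24,25,27,28,30,31,33,34,36,37,39,40,42,43,45,46,48,49,51,52
p: 7,8,9,10,12,13,15,16,18,19,21,22,24,25,27,28,30,31,33,34,36,37,39,40,42,43,45,46,48,49,51,52
u: 2,2,2,2,3,3,4,4,5,5,6,6,7,7,8,8,9,9,10,10,11,11,12,12,13,13,14,14,15,15,16,16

steps = 49; useful = 854; efficiency = 854/1568 = 61/112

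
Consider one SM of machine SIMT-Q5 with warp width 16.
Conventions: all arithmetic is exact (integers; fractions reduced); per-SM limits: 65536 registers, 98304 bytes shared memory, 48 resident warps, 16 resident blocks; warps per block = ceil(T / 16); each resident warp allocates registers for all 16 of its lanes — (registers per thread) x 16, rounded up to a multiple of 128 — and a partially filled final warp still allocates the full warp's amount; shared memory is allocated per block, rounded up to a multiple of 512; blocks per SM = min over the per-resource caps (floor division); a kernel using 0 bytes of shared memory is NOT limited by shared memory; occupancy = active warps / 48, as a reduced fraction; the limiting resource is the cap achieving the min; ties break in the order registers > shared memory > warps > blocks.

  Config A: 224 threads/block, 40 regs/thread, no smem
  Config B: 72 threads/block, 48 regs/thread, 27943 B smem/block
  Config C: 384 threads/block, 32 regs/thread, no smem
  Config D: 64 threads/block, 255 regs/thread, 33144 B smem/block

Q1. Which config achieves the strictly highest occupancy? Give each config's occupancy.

occupancies: A 7/8, B 5/16, C 1, D 1/6

Answer: C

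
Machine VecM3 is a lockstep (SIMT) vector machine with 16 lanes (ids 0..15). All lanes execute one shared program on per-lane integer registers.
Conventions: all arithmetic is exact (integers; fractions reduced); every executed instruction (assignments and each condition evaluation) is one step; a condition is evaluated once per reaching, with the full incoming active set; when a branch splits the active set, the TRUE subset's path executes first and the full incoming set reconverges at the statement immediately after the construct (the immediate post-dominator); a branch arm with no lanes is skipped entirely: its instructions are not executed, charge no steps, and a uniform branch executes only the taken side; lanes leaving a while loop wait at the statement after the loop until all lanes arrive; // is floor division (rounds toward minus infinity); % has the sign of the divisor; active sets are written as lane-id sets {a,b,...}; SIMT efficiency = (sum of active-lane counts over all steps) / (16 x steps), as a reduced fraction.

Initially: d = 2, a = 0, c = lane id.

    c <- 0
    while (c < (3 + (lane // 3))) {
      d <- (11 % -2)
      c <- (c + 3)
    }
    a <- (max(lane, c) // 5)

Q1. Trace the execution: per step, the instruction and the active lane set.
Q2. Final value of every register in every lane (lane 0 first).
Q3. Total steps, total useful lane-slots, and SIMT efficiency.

step 0: c <- 0                       {0,1,2,3,4,5,6,7,8,9,10,11,12,13,14,15}
step 1: eval (c < (3 + (lane // 3))) {0,1,2,3,4,5,6,7,8,9,10,11,12,13,14,15}
step 2: d <- (11 % -2)               {0,1,2,3,4,5,6,7,8,9,10,11,12,13,14,15}
step 3: c <- (c + 3)                 {0,1,2,3,4,5,6,7,8,9,10,11,12,13,14,15}
step 4: eval (c < (3 + (lane // 3))) {0,1,2,3,4,5,6,7,8,9,10,11,12,13,14,15}
step 5: d <- (11 % -2)               {3,4,5,6,7,8,9,10,11,12,13,14,15}
step 6: c <- (c + 3)                 {3,4,5,6,7,8,9,10,11,12,13,14,15}
step 7: eval (c < (3 + (lane // 3))) {3,4,5,6,7,8,9,10,11,12,13,14,15}
step 8: d <- (11 % -2)               {12,13,14,15}
step 9: c <- (c + 3)                 {12,13,14,15}
step 10: eval (c < (3 + (lane // 3))) {12,13,14,15}
step 11: a <- (max(lane, c) // 5)     {0,1,2,3,4,5,6,7,8,9,10,11,12,13,14,15}

Answer: 12 steps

d: -1,-1,-1,-1,-1,-1,-1,-1,-1,-1,-1,-1,-1,-1,-1,-1
a: 0,0,0,1,1,1,1,1,1,1,2,2,2,2,2,3
c: 3,3,3,6,6,6,6,6,6,6,6,6,9,9,9,9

steps = 12; useful = 147; efficiency = 147/192 = 49/64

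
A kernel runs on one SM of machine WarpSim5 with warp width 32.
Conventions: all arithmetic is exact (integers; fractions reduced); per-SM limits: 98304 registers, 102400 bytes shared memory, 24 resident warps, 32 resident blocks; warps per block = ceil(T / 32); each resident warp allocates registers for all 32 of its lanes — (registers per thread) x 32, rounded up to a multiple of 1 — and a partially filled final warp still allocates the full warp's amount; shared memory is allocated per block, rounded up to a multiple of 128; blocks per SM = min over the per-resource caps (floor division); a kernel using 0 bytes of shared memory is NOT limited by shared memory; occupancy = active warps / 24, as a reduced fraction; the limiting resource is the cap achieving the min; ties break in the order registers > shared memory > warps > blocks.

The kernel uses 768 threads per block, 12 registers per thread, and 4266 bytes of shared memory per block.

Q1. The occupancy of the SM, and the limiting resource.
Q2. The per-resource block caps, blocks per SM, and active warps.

Answer: occupancy 1, limited by warps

registers: 10 blocks
shared memory: 23 blocks
warps: 1 block
blocks: 32 blocks

Answer: 1 block, 24 active warps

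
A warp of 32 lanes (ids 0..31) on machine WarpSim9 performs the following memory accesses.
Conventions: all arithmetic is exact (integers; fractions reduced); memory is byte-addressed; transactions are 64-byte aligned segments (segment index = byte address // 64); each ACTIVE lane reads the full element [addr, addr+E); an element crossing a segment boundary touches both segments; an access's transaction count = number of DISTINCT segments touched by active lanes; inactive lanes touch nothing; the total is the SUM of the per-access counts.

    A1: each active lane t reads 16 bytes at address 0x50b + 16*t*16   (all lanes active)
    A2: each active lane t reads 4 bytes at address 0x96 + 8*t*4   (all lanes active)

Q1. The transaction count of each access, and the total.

A1: 32 transactions
A2: 16 transactions

Answer: 32,16; total 48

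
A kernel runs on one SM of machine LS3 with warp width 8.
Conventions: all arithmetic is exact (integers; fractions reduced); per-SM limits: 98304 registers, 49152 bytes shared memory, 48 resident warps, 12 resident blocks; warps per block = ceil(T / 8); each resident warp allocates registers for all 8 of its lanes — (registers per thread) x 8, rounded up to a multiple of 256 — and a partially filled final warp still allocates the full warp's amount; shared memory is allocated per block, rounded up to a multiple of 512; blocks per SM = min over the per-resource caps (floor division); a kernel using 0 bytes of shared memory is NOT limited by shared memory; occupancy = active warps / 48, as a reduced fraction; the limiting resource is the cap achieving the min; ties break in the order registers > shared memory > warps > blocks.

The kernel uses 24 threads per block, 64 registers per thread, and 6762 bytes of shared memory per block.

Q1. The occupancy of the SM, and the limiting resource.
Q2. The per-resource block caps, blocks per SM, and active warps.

Answer: occupancy 3/8, limited by shared memory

registers: 64 blocks
shared memory: 6 blocks
warps: 16 blocks
blocks: 12 blocks

Answer: 6 blocks, 18 active warps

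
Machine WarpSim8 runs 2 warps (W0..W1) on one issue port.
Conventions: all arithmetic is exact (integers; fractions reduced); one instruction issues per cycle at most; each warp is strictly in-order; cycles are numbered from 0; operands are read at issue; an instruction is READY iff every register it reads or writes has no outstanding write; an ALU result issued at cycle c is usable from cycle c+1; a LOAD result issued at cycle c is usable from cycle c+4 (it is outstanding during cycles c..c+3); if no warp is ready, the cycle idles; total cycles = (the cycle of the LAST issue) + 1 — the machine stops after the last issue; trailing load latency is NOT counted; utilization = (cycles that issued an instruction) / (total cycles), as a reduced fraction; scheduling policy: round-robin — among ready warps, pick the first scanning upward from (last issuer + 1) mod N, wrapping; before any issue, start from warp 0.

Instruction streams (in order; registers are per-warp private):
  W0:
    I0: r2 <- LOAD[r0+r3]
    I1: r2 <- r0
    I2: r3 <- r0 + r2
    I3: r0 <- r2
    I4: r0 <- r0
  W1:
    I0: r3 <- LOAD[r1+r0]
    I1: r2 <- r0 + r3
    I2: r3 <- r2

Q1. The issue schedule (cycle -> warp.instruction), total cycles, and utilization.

cycle 0: W0.I0
cycle 1: W1.I0
cycle 2: idle
cycle 3: idle
cycle 4: W0.I1
cycle 5: W1.I1
cycle 6: W0.I2
cycle 7: W1.I2
cycle 8: W0.I3
cycle 9: W0.I4

Answer: 10 cycles, utilization 4/5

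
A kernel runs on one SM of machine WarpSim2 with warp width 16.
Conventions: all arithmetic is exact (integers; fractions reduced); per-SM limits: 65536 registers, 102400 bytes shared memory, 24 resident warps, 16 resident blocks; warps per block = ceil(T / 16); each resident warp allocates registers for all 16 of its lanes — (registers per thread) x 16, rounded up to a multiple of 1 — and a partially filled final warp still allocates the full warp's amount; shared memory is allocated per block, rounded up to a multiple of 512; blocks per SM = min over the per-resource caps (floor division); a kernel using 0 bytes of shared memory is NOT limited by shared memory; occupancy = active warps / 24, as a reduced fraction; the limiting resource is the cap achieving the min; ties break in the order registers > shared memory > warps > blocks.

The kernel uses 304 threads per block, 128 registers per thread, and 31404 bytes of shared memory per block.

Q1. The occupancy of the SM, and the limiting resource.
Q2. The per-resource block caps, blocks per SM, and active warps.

Answer: occupancy 19/24, limited by registers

registers: 1 block
shared memory: 3 blocks
warps: 1 block
blocks: 16 blocks

Answer: 1 block, 19 active warps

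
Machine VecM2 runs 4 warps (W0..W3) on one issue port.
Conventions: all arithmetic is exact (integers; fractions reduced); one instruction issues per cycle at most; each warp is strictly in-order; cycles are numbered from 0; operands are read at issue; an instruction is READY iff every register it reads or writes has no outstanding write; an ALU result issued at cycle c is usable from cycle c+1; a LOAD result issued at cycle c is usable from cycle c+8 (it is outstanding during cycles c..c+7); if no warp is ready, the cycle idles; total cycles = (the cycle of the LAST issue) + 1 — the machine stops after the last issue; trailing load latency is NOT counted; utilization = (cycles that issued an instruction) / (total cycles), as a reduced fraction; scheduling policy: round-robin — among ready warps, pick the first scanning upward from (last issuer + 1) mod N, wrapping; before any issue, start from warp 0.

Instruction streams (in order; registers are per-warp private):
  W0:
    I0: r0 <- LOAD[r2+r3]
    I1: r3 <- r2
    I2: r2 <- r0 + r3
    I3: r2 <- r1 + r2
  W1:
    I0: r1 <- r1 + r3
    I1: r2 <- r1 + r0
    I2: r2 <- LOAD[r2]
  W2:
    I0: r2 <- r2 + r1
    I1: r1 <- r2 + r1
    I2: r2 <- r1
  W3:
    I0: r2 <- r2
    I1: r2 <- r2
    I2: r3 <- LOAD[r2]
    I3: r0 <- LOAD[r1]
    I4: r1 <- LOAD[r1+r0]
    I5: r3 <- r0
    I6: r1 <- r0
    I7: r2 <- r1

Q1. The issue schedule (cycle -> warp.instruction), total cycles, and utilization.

cycle 0: W0.I0
cycle 1: W1.I0
cycle 2: W2.I0
cycle 3: W3.I0
cycle 4: W0.I1
cycle 5: W1.I1
cycle 6: W2.I1
cycle 7: W3.I1
cycle 8: W0.I2
cycle 9: W1.I2
cycle 10: W2.I2
cycle 11: W3.I2
cycle 12: W0.I3
cycle 13: W3.I3
cycle 14: idle
cycle 15: idle
cycle 16: idle
cycle 17: idle
cycle 18: idle
cycle 19: idle
cycle 20: idle
cycle 21: W3.I4
cycle 22: W3.I5
cycle 23: idle
cycle 24: idle
cycle 25: idle
cycle 26: idle
cycle 27: idle
cycle 28: idle
cycle 29: W3.I6
cycle 30: W3.I7

Answer: 31 cycles, utilization 18/31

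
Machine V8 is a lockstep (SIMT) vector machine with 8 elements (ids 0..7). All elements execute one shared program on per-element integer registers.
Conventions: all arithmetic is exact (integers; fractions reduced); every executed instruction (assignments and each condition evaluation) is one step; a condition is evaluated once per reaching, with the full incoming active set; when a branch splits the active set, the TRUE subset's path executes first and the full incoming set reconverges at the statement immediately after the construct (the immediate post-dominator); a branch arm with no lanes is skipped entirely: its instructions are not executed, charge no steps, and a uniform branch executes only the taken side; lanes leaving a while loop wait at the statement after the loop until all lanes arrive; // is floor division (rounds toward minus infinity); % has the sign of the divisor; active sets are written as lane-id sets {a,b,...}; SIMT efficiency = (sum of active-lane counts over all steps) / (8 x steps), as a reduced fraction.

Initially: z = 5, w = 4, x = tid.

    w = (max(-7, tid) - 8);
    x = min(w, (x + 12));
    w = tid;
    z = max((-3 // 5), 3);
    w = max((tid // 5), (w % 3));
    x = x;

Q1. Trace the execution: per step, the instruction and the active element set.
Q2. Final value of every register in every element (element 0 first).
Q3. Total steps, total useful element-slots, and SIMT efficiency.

step 0: w <- (max(-7, tid) - 8)      {0,1,2,3,4,5,6,7}
step 1: x <- min(w, (x + 12))        {0,1,2,3,4,5,6,7}
step 2: w <- tid                     {0,1,2,3,4,5,6,7}
step 3: z <- max((-3 // 5), 3)       {0,1,2,3,4,5,6,7}
step 4: w <- max((tid // 5), (w % 3)) {0,1,2,3,4,5,6,7}
step 5: x <- x                       {0,1,2,3,4,5,6,7}

Answer: 6 steps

z: 3,3,3,3,3,3,3,3
w: 0,1,2,0,1,2,1,1
x: -8,-7,-6,-5,-4,-3,-2,-1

steps = 6; useful = 48; efficiency = 48/48 = 1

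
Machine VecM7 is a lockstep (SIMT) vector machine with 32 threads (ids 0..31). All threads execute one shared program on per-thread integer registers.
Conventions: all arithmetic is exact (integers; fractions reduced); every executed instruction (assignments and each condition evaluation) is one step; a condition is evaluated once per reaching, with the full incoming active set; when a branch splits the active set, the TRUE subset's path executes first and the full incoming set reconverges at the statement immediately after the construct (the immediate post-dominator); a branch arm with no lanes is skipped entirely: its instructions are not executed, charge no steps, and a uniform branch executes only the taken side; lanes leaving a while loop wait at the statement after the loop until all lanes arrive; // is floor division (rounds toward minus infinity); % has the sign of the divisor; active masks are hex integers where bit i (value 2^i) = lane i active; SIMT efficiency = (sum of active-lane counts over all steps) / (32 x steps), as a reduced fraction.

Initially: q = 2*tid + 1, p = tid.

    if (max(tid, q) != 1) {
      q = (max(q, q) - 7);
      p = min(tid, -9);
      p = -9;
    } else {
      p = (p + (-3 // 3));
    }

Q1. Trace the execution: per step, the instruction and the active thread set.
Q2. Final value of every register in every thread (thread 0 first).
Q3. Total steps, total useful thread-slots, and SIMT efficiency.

step 0: eval (max(tid, q) != 1)      0xffffffff
step 1: q <- (max(q, q) - 7)         0xfffffffe
step 2: p <- min(tid, -9)            0xfffffffe
step 3: p <- -9                      0xfffffffe
step 4: p <- (p + (-3 // 3))         0x00000001

Answer: 5 steps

q: 1,-4,-2,0,2,4,6,8,10,12,14,16,18,20,22,24,26,28,30,32,34,36,38,40,42,44,46,48,50,52,54,56
p: -1,-9,-9,-9,-9,-9,-9,-9,-9,-9,-9,-9,-9,-9,-9,-9,-9,-9,-9,-9,-9,-9,-9,-9,-9,-9,-9,-9,-9,-9,-9,-9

steps = 5; useful = 126; efficiency = 126/160 = 63/80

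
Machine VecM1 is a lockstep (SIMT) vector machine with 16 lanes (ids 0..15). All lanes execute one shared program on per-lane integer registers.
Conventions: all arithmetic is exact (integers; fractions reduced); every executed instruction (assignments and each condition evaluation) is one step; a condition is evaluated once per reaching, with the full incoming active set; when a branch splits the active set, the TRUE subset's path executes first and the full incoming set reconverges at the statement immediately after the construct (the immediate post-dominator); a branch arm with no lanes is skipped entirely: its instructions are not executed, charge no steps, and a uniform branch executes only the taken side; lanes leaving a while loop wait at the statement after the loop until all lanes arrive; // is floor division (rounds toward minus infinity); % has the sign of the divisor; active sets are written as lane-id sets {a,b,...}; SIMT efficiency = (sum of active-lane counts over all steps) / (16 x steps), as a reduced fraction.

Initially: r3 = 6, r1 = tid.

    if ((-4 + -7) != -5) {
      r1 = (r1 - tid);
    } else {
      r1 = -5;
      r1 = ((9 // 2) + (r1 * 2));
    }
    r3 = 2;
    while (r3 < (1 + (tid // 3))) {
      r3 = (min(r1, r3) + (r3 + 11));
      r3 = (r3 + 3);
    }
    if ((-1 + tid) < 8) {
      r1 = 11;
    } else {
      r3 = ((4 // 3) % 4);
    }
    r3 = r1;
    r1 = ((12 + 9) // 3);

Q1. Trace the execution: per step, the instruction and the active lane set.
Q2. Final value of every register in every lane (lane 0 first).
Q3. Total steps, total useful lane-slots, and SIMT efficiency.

step 0: eval ((-4 + -7) != -5)       {0,1,2,3,4,5,6,7,8,9,10,11,12,13,14,15}
step 1: r1 <- (r1 - tid)             {0,1,2,3,4,5,6,7,8,9,10,11,12,13,14,15}
step 2: r3 <- 2                      {0,1,2,3,4,5,6,7,8,9,10,11,12,13,14,15}
step 3: eval (r3 < (1 + (tid // 3))) {0,1,2,3,4,5,6,7,8,9,10,11,12,13,14,15}
step 4: r3 <- (min(r1, r3) + (r3 + 11)) {6,7,8,9,10,11,12,13,14,15}
step 5: r3 <- (r3 + 3)               {6,7,8,9,10,11,12,13,14,15}
step 6: eval (r3 < (1 + (tid // 3))) {6,7,8,9,10,11,12,13,14,15}
step 7: eval ((-1 + tid) < 8)        {0,1,2,3,4,5,6,7,8,9,10,11,12,13,14,15}
step 8: r1 <- 11                     {0,1,2,3,4,5,6,7,8}
step 9: r3 <- ((4 // 3) % 4)         {9,10,11,12,13,14,15}
step 10: r3 <- r1                     {0,1,2,3,4,5,6,7,8,9,10,11,12,13,14,15}
step 11: r1 <- ((12 + 9) // 3)        {0,1,2,3,4,5,6,7,8,9,10,11,12,13,14,15}

Answer: 12 steps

r3: 11,11,11,11,11,11,11,11,11,0,0,0,0,0,0,0
r1: 7,7,7,7,7,7,7,7,7,7,7,7,7,7,7,7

steps = 12; useful = 158; efficiency = 158/192 = 79/96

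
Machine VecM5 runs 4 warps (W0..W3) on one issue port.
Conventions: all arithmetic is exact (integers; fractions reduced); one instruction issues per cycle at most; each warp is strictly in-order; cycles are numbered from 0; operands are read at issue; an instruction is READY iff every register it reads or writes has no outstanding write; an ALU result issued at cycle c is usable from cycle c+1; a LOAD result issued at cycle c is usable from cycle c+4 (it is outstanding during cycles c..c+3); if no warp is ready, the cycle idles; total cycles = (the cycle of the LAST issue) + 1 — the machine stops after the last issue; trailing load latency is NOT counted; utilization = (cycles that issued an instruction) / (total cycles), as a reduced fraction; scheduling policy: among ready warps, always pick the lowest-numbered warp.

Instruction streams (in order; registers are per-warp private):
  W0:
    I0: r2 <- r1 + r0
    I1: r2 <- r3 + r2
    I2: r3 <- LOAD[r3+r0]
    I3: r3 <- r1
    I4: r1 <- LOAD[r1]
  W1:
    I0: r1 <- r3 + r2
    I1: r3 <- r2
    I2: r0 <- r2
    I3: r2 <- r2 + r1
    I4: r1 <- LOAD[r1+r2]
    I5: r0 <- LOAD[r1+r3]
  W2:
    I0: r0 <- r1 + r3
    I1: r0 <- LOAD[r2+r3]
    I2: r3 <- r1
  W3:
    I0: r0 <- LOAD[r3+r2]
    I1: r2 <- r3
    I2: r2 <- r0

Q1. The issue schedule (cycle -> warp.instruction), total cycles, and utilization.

cycle 0: W0.I0
cycle 1: W0.I1
cycle 2: W0.I2
cycle 3: W1.I0
cycle 4: W1.I1
cycle 5: W1.I2
cycle 6: W0.I3
cycle 7: W0.I4
cycle 8: W1.I3
cycle 9: W1.I4
cycle 10: W2.I0
cycle 11: W2.I1
cycle 12: W2.I2
cycle 13: W1.I5
cycle 14: W3.I0
cycle 15: W3.I1
cycle 16: idle
cycle 17: idle
cycle 18: W3.I2

Answer: 19 cycles, utilization 17/19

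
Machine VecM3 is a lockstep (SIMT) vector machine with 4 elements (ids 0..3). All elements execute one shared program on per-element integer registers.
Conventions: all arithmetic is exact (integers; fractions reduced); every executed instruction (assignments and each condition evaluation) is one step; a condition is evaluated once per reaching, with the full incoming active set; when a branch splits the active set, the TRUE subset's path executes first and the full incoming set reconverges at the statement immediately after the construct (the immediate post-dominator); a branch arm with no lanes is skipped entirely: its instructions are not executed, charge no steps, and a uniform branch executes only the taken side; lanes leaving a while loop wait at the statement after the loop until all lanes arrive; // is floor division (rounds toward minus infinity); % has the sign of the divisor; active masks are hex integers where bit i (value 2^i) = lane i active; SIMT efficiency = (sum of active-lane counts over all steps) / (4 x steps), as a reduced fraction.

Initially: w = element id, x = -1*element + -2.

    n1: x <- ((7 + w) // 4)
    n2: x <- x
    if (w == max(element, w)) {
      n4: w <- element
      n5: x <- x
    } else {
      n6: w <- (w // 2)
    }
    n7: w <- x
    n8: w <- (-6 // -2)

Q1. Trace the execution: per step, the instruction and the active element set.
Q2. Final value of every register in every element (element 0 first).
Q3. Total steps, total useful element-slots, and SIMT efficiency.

step 0: x <- ((7 + w) // 4)          0xf
step 1: x <- x                       0xf
step 2: eval (w == max(element, w))  0xf
step 3: w <- element                 0xf
step 4: x <- x                       0xf
step 5: w <- x                       0xf
step 6: w <- (-6 // -2)              0xf

Answer: 7 steps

w: 3,3,3,3
x: 1,2,2,2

steps = 7; useful = 28; efficiency = 28/28 = 1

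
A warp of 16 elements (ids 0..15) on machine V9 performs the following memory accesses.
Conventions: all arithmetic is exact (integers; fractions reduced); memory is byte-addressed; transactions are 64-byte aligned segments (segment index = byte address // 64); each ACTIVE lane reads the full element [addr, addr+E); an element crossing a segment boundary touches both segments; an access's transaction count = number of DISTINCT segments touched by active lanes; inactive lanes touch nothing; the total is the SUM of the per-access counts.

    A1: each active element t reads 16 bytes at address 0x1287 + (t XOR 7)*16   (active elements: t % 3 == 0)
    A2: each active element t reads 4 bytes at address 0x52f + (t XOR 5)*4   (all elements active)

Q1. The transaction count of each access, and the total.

A1: 4 transactions
A2: 2 transactions

Answer: 4,2; total 6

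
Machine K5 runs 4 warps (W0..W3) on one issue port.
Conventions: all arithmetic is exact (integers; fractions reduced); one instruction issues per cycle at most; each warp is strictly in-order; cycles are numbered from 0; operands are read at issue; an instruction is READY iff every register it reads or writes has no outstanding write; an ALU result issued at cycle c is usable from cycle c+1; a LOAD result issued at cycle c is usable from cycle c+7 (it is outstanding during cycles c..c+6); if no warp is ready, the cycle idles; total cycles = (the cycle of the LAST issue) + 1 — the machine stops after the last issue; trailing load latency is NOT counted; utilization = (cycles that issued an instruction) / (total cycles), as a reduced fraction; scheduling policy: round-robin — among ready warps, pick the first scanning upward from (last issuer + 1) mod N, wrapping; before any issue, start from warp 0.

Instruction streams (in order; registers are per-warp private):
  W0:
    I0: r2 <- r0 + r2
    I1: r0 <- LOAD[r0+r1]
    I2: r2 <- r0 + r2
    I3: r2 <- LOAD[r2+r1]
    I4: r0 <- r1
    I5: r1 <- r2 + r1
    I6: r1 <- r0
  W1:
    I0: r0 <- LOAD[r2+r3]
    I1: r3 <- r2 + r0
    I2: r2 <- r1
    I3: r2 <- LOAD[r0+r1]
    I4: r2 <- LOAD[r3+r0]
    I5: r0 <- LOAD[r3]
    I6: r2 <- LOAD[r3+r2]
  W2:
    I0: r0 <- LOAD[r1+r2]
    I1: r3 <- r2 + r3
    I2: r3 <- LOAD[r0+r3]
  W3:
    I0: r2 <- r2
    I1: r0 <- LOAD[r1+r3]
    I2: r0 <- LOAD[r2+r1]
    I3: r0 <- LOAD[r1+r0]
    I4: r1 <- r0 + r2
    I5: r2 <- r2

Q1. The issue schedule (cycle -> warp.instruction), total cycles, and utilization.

cycle 0: W0.I0
cycle 1: W1.I0
cycle 2: W2.I0
cycle 3: W3.I0
cycle 4: W0.I1
cycle 5: W2.I1
cycle 6: W3.I1
cycle 7: idle
cycle 8: W1.I1
cycle 9: W2.I2
cycle 10: W1.I2
cycle 11: W0.I2
cycle 12: W1.I3
cycle 13: W3.I2
cycle 14: W0.I3
cycle 15: W0.I4
cycle 16: idle
cycle 17: idle
cycle 18: idle
cycle 19: W1.I4
cycle 20: W3.I3
cycle 21: W0.I5
cycle 22: W1.I5
cycle 23: W0.I6
cycle 24: idle
cycle 25: idle
cycle 26: W1.I6
cycle 27: W3.I4
cycle 28: W3.I5

Answer: 29 cycles, utilization 23/29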